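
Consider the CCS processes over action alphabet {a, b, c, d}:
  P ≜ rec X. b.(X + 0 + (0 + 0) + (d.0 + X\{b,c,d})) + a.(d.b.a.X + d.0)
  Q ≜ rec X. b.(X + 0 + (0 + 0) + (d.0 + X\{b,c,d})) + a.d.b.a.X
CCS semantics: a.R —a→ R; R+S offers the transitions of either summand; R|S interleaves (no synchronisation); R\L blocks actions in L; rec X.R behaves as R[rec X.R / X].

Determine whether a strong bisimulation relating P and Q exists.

not bisimilar

LTS(P): 7 reachable states
  s0 = rec X. b.(X + 0 + (0 + 0) + (d.0 + X\{b,c,d})) + a.(d.b.a.X + d.0) → —a→ s1, —b→ s2
  s1 = d.b.a.(rec X. b.(X + 0 + (0 + 0) + (d.0 + X\{b,c,d})) + a.(d.b.a.X + d.0)) + d.0 → —d→ s3, —d→ s4
  s2 = (rec X. b.(X + 0 + (0 + 0) + (d.0 + X\{b,c,d})) + a.(d.b.a.X + d.0)) + 0 + (0 + 0) + (d.0 + (rec X. b.(X + 0 + (0 + 0) + (d.0 + X\{b,c,d})) + a.(d.b.a.X + d.0))\{b,c,d}) → —a→ s1, —a→ s5, —b→ s2, —d→ s3
  s3 = 0 → ∅
  s4 = b.a.(rec X. b.(X + 0 + (0 + 0) + (d.0 + X\{b,c,d})) + a.(d.b.a.X + d.0)) → —b→ s6
  s5 = (d.b.a.(rec X. b.(X + 0 + (0 + 0) + (d.0 + X\{b,c,d})) + a.(d.b.a.X + d.0)) + d.0)\{b,c,d} → ∅
  s6 = a.(rec X. b.(X + 0 + (0 + 0) + (d.0 + X\{b,c,d})) + a.(d.b.a.X + d.0)) → —a→ s0
LTS(Q): 7 reachable states
  t0 = rec X. b.(X + 0 + (0 + 0) + (d.0 + X\{b,c,d})) + a.d.b.a.X → —a→ t1, —b→ t2
  t1 = d.b.a.(rec X. b.(X + 0 + (0 + 0) + (d.0 + X\{b,c,d})) + a.d.b.a.X) → —d→ t3
  t2 = (rec X. b.(X + 0 + (0 + 0) + (d.0 + X\{b,c,d})) + a.d.b.a.X) + 0 + (0 + 0) + (d.0 + (rec X. b.(X + 0 + (0 + 0) + (d.0 + X\{b,c,d})) + a.d.b.a.X)\{b,c,d}) → —a→ t1, —a→ t4, —b→ t2, —d→ t5
  t3 = b.a.(rec X. b.(X + 0 + (0 + 0) + (d.0 + X\{b,c,d})) + a.d.b.a.X) → —b→ t6
  t4 = (d.b.a.(rec X. b.(X + 0 + (0 + 0) + (d.0 + X\{b,c,d})) + a.d.b.a.X))\{b,c,d} → ∅
  t5 = 0 → ∅
  t6 = a.(rec X. b.(X + 0 + (0 + 0) + (d.0 + X\{b,c,d})) + a.d.b.a.X) → —a→ t0
Partition-refinement fixed point:
  B0 = {s0}
  B1 = {s1}
  B2 = {s4}
  B3 = {s6}
  B4 = {s3, s5, t4, t5}
  B5 = {s2}
  B6 = {t0}
  B7 = {t2}
  B8 = {t1}
  B9 = {t3}
  B10 = {t6}
s0 ∈ B0, t0 ∈ B6 → different blocks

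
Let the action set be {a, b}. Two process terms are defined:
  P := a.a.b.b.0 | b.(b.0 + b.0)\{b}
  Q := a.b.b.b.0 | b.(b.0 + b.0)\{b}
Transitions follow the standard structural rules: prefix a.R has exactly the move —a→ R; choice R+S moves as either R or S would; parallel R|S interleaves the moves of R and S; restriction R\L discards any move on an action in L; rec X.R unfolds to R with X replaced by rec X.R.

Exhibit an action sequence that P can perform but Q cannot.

Reachable graph of P (10 states):
  s0 = a.a.b.b.0 | b.(b.0 + b.0)\{b} ⊢ —a→ s1, —b→ s2
  s1 = a.b.b.0 | b.(b.0 + b.0)\{b} ⊢ —a→ s3, —b→ s4
  s2 = a.a.b.b.0 | (b.0 + b.0)\{b} ⊢ —a→ s4
  s3 = b.b.0 | b.(b.0 + b.0)\{b} ⊢ —b→ s5, —b→ s6
  s4 = a.b.b.0 | (b.0 + b.0)\{b} ⊢ —a→ s6
  s5 = b.0 | b.(b.0 + b.0)\{b} ⊢ —b→ s7, —b→ s8
  s6 = b.b.0 | (b.0 + b.0)\{b} ⊢ —b→ s8
  s7 = 0 | b.(b.0 + b.0)\{b} ⊢ —b→ s9
  s8 = b.0 | (b.0 + b.0)\{b} ⊢ —b→ s9
  s9 = 0 | (b.0 + b.0)\{b} ⊢ ·
Reachable graph of Q (10 states):
  t0 = a.b.b.b.0 | b.(b.0 + b.0)\{b} ⊢ —a→ t1, —b→ t2
  t1 = b.b.b.0 | b.(b.0 + b.0)\{b} ⊢ —b→ t3, —b→ t4
  t2 = a.b.b.b.0 | (b.0 + b.0)\{b} ⊢ —a→ t4
  t3 = b.b.0 | b.(b.0 + b.0)\{b} ⊢ —b→ t5, —b→ t6
  t4 = b.b.b.0 | (b.0 + b.0)\{b} ⊢ —b→ t6
  t5 = b.0 | b.(b.0 + b.0)\{b} ⊢ —b→ t7, —b→ t8
  t6 = b.b.0 | (b.0 + b.0)\{b} ⊢ —b→ t8
  t7 = 0 | b.(b.0 + b.0)\{b} ⊢ —b→ t9
  t8 = b.0 | (b.0 + b.0)\{b} ⊢ —b→ t9
  t9 = 0 | (b.0 + b.0)\{b} ⊢ ·
Run σ = ⟨aa⟩ on P: start {s0}
  step 1 (a): {s1}
  step 2 (a): {s3}
  P completes σ.
Run σ = ⟨aa⟩ on Q: start {t0}
  step 1 (a): {t1}
  step 2 (a): no successor for Q

aa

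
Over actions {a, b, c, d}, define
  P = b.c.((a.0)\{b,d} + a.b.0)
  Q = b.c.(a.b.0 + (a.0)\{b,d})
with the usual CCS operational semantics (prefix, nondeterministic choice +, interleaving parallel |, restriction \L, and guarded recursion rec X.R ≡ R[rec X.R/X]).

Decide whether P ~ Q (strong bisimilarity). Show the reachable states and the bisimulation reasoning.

bisimilar

P's transition system — 6 states:
  m0 = b.c.((a.0)\{b,d} + a.b.0) | =b=> m1
  m1 = c.((a.0)\{b,d} + a.b.0) | =c=> m2
  m2 = (a.0)\{b,d} + a.b.0 | =a=> m3, =a=> m4
  m3 = 0\{b,d} | ∅
  m4 = b.0 | =b=> m5
  m5 = 0 | ∅
Q's transition system — 6 states:
  n0 = b.c.(a.b.0 + (a.0)\{b,d}) | =b=> n1
  n1 = c.(a.b.0 + (a.0)\{b,d}) | =c=> n2
  n2 = a.b.0 + (a.0)\{b,d} | =a=> n3, =a=> n4
  n3 = 0\{b,d} | ∅
  n4 = b.0 | =b=> n5
  n5 = 0 | ∅
Coarsest stable partition (strong bisimilarity classes):
  B0 = {m0, n0}
  B1 = {m1, n1}
  B2 = {m2, n2}
  B3 = {m4, n4}
  B4 = {m3, m5, n3, n5}
m0 ∈ B0, n0 ∈ B0 → same block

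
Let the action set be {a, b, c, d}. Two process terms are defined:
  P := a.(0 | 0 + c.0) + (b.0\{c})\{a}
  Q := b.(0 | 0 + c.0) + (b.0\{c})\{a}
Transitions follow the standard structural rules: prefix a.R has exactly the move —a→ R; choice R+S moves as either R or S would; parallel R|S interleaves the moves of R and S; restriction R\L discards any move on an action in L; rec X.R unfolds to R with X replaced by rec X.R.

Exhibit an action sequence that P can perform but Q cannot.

a

LTS(P): 4 reachable states
  p0 = a.(0 | 0 + c.0) + (b.0\{c})\{a} ⊢ -a-> p1, -b-> p2
  p1 = 0 | 0 + c.0 ⊢ -c-> p3
  p2 = 0\{c}\{a} ⊢ (no moves)
  p3 = 0 ⊢ (no moves)
LTS(Q): 4 reachable states
  q0 = b.(0 | 0 + c.0) + (b.0\{c})\{a} ⊢ -b-> q1, -b-> q2
  q1 = 0 | 0 + c.0 ⊢ -c-> q3
  q2 = 0\{c}\{a} ⊢ (no moves)
  q3 = 0 ⊢ (no moves)
Run σ = ⟨a⟩ on P: start {p0}
  [1] a ⇒ {p1}
  ✓ P
Run σ = ⟨a⟩ on Q: start {q0}
  [1] a ⇒ no successor for Q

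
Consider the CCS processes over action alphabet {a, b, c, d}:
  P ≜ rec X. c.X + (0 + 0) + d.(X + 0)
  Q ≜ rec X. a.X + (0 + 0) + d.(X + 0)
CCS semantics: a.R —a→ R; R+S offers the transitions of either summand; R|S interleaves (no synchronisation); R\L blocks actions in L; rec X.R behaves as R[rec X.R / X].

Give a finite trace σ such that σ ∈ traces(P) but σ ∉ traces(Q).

LTS(P): 2 reachable states
  m0 = rec X. c.X + (0 + 0) + d.(X + 0) | ··c··> m0, ··d··> m1
  m1 = (rec X. c.X + (0 + 0) + d.(X + 0)) + 0 | ··c··> m0, ··d··> m1
LTS(Q): 2 reachable states
  n0 = rec X. a.X + (0 + 0) + d.(X + 0) | ··a··> n0, ··d··> n1
  n1 = (rec X. a.X + (0 + 0) + d.(X + 0)) + 0 | ··a··> n0, ··d··> n1
Executing c from P (initial set {m0}):
  [1] c ⇒ {m0}
  P completes σ.
Executing c from Q (initial set {n0}):
  [1] c ⇒ no successor for Q

c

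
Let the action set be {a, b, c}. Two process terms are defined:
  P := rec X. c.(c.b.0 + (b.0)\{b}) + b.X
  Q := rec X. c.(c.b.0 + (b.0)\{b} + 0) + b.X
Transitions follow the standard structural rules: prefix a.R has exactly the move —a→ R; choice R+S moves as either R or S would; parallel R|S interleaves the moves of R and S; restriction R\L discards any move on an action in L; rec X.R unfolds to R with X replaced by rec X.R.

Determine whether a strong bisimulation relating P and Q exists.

Reachable graph of P (4 states):
  m0 = rec X. c.(c.b.0 + (b.0)\{b}) + b.X has moves -b-> m0, -c-> m1
  m1 = c.b.0 + (b.0)\{b} has moves -c-> m2
  m2 = b.0 has moves -b-> m3
  m3 = 0 has moves stopped
Reachable graph of Q (4 states):
  n0 = rec X. c.(c.b.0 + (b.0)\{b} + 0) + b.X has moves -b-> n0, -c-> n1
  n1 = c.b.0 + (b.0)\{b} + 0 has moves -c-> n2
  n2 = b.0 has moves -b-> n3
  n3 = 0 has moves stopped
Bisimilarity quotient blocks:
  B0 = {m0, n0}
  B1 = {m1, n1}
  B2 = {m2, n2}
  B3 = {m3, n3}
m0 ∈ B0, n0 ∈ B0 → same block

bisimilar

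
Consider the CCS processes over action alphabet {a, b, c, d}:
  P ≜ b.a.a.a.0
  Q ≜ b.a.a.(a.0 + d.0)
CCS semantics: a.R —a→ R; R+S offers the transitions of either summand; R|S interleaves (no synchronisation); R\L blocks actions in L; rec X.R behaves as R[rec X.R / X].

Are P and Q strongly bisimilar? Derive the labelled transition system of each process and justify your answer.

Reachable graph of P (5 states):
  m0 = b.a.a.a.0 | -b-> m1
  m1 = a.a.a.0 | -a-> m2
  m2 = a.a.0 | -a-> m3
  m3 = a.0 | -a-> m4
  m4 = 0 | ∅
Reachable graph of Q (5 states):
  n0 = b.a.a.(a.0 + d.0) | -b-> n1
  n1 = a.a.(a.0 + d.0) | -a-> n2
  n2 = a.(a.0 + d.0) | -a-> n3
  n3 = a.0 + d.0 | -a-> n4, -d-> n4
  n4 = 0 | ∅
Bisimilarity quotient blocks:
  B0 = {m0}
  B1 = {m1}
  B2 = {m2}
  B3 = {m3}
  B4 = {m4, n4}
  B5 = {n0}
  B6 = {n1}
  B7 = {n2}
  B8 = {n3}
m0 ∈ B0, n0 ∈ B5 → different blocks

P ≁ Q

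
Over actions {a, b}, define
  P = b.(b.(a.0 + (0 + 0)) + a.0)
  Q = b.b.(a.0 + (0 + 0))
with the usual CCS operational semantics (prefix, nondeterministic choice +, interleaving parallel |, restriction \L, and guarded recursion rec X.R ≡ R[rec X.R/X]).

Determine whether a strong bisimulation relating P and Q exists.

P ≁ Q

Reachable graph of P (4 states):
  u0 = b.(b.(a.0 + (0 + 0)) + a.0) → -b-> u1
  u1 = b.(a.0 + (0 + 0)) + a.0 → -a-> u2, -b-> u3
  u2 = 0 → deadlocked
  u3 = a.0 + (0 + 0) → -a-> u2
Reachable graph of Q (4 states):
  v0 = b.b.(a.0 + (0 + 0)) → -b-> v1
  v1 = b.(a.0 + (0 + 0)) → -b-> v2
  v2 = a.0 + (0 + 0) → -a-> v3
  v3 = 0 → deadlocked
Coarsest stable partition (strong bisimilarity classes):
  B0 = {u0}
  B1 = {u1}
  B2 = {u2, v3}
  B3 = {u3, v2}
  B4 = {v0}
  B5 = {v1}
u0 ∈ B0, v0 ∈ B4 → different blocks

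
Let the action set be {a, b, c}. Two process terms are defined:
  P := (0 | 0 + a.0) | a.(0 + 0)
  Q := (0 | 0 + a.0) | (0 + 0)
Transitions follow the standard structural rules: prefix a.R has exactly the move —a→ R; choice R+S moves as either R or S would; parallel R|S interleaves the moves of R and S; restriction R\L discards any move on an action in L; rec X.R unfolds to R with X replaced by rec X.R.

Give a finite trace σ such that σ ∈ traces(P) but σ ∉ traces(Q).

LTS(P): 4 reachable states
  m0 = (0 | 0 + a.0) | a.(0 + 0) has moves —a→ m1, —a→ m2
  m1 = (0 | 0 + a.0) | (0 + 0) has moves —a→ m3
  m2 = 0 | a.(0 + 0) has moves —a→ m3
  m3 = 0 | (0 + 0) has moves ·
LTS(Q): 2 reachable states
  n0 = (0 | 0 + a.0) | (0 + 0) has moves —a→ n1
  n1 = 0 | (0 + 0) has moves ·
Trace ⟨aa⟩ through P, begin at {m0}:
  [1] a ⇒ {m1, m2}
  [2] a ⇒ {m3}
  P completes σ.
Trace ⟨aa⟩ through Q, begin at {n0}:
  [1] a ⇒ {n1}
  [2] a ⇒ ∅ (Q stuck)

aa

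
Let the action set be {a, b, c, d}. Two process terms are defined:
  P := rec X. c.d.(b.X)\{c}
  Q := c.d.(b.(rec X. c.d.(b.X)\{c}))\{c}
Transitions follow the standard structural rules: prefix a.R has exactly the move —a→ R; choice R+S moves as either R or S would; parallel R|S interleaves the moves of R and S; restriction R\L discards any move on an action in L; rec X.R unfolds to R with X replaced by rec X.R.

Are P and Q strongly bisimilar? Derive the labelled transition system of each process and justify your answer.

P ~ Q

Reachable graph of P (4 states):
  u0 = rec X. c.d.(b.X)\{c} → -c-> u1
  u1 = d.(b.(rec X. c.d.(b.X)\{c}))\{c} → -d-> u2
  u2 = (b.(rec X. c.d.(b.X)\{c}))\{c} → -b-> u3
  u3 = (rec X. c.d.(b.X)\{c})\{c} → (no moves)
Reachable graph of Q (4 states):
  v0 = c.d.(b.(rec X. c.d.(b.X)\{c}))\{c} → -c-> v1
  v1 = d.(b.(rec X. c.d.(b.X)\{c}))\{c} → -d-> v2
  v2 = (b.(rec X. c.d.(b.X)\{c}))\{c} → -b-> v3
  v3 = (rec X. c.d.(b.X)\{c})\{c} → (no moves)
Coarsest stable partition (strong bisimilarity classes):
  B0 = {u0, v0}
  B1 = {u1, v1}
  B2 = {u2, v2}
  B3 = {u3, v3}
u0 ∈ B0, v0 ∈ B0 → same block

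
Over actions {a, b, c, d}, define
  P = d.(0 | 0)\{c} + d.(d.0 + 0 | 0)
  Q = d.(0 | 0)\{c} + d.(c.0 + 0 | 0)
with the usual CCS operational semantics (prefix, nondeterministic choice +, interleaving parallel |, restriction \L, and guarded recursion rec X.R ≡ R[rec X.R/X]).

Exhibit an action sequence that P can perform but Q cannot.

dd

P's transition system — 4 states:
  p0 = d.(0 | 0)\{c} + d.(d.0 + 0 | 0) → =d=> p1, =d=> p2
  p1 = (0 | 0)\{c} → (no moves)
  p2 = d.0 + 0 | 0 → =d=> p3
  p3 = 0 → (no moves)
Q's transition system — 4 states:
  q0 = d.(0 | 0)\{c} + d.(c.0 + 0 | 0) → =d=> q1, =d=> q2
  q1 = (0 | 0)\{c} → (no moves)
  q2 = c.0 + 0 | 0 → =c=> q3
  q3 = 0 → (no moves)
Executing dd from P (initial set {p0}):
  after d @ step 1: {p1, p2}
  after d @ step 2: {p3}
  — P admits the full trace.
Executing dd from Q (initial set {q0}):
  after d @ step 1: {q1, q2}
  after d @ step 2: ∅  — Q cannot continue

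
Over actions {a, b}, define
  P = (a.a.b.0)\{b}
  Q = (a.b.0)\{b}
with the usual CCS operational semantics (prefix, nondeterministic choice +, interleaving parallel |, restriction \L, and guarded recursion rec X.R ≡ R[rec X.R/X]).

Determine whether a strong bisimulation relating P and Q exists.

not bisimilar

P's transition system — 3 states:
  u0 = (a.a.b.0)\{b} | =a=> u1
  u1 = (a.b.0)\{b} | =a=> u2
  u2 = (b.0)\{b} | deadlocked
Q's transition system — 2 states:
  v0 = (a.b.0)\{b} | =a=> v1
  v1 = (b.0)\{b} | deadlocked
Partition-refinement fixed point:
  B0 = {u0}
  B1 = {u1, v0}
  B2 = {u2, v1}
u0 ∈ B0, v0 ∈ B1 → different blocks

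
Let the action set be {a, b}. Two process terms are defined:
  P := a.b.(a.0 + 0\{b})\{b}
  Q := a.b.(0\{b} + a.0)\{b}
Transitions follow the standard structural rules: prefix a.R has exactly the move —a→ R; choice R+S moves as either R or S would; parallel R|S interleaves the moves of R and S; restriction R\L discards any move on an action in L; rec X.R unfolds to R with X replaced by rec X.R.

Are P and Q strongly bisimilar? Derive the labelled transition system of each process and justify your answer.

P ~ Q

LTS(P): 4 reachable states
  s0 = a.b.(a.0 + 0\{b})\{b} | =a=> s1
  s1 = b.(a.0 + 0\{b})\{b} | =b=> s2
  s2 = (a.0 + 0\{b})\{b} | =a=> s3
  s3 = 0\{b} | deadlocked
LTS(Q): 4 reachable states
  t0 = a.b.(0\{b} + a.0)\{b} | =a=> t1
  t1 = b.(0\{b} + a.0)\{b} | =b=> t2
  t2 = (0\{b} + a.0)\{b} | =a=> t3
  t3 = 0\{b} | deadlocked
Bisimilarity quotient blocks:
  B0 = {s0, t0}
  B1 = {s1, t1}
  B2 = {s2, t2}
  B3 = {s3, t3}
s0 ∈ B0, t0 ∈ B0 → same block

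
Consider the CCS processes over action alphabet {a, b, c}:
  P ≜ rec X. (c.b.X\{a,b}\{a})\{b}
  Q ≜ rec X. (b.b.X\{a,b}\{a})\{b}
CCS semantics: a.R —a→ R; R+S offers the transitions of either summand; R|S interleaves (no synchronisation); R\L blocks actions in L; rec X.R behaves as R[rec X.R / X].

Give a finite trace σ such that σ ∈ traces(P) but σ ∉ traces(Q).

c

Reachable graph of P (2 states):
  p0 = rec X. (c.b.X\{a,b}\{a})\{b} → -c-> p1
  p1 = (b.(rec X. (c.b.X\{a,b}\{a})\{b})\{a,b}\{a})\{b} → (no moves)
Reachable graph of Q (1 states):
  q0 = rec X. (b.b.X\{a,b}\{a})\{b} → (no moves)
Executing c from P (initial set {p0}):
  step 1 (c): {p1}
  P completes σ.
Executing c from Q (initial set {q0}):
  step 1 (c): ∅ (Q stuck)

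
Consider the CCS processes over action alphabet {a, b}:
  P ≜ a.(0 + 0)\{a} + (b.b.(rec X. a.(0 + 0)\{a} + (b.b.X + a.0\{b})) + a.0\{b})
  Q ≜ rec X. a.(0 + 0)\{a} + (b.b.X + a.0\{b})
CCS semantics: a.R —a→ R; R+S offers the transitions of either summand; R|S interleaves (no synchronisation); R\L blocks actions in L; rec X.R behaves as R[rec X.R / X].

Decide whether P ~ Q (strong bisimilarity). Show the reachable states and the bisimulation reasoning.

LTS(P): 5 reachable states
  m0 = a.(0 + 0)\{a} + (b.b.(rec X. a.(0 + 0)\{a} + (b.b.X + a.0\{b})) + a.0\{b}) | --a--▸ m1, --a--▸ m2, --b--▸ m3
  m1 = (0 + 0)\{a} | (no moves)
  m2 = 0\{b} | (no moves)
  m3 = b.(rec X. a.(0 + 0)\{a} + (b.b.X + a.0\{b})) | --b--▸ m4
  m4 = rec X. a.(0 + 0)\{a} + (b.b.X + a.0\{b}) | --a--▸ m1, --a--▸ m2, --b--▸ m3
LTS(Q): 4 reachable states
  n0 = rec X. a.(0 + 0)\{a} + (b.b.X + a.0\{b}) | --a--▸ n1, --a--▸ n2, --b--▸ n3
  n1 = (0 + 0)\{a} | (no moves)
  n2 = 0\{b} | (no moves)
  n3 = b.(rec X. a.(0 + 0)\{a} + (b.b.X + a.0\{b})) | --b--▸ n0
Bisimilarity quotient blocks:
  B0 = {m0, m4, n0}
  B1 = {m1, m2, n1, n2}
  B2 = {m3, n3}
m0 ∈ B0, n0 ∈ B0 → same block

bisimilar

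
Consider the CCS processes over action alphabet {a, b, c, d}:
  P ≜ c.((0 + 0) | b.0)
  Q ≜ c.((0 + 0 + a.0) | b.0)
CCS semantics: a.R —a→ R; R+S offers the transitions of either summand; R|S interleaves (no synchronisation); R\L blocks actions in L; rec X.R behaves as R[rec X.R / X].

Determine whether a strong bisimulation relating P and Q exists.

P's transition system — 3 states:
  m0 = c.((0 + 0) | b.0) ⊢ =c=> m1
  m1 = (0 + 0) | b.0 ⊢ =b=> m2
  m2 = (0 + 0) | 0 ⊢ ∅
Q's transition system — 5 states:
  n0 = c.((0 + 0 + a.0) | b.0) ⊢ =c=> n1
  n1 = (0 + 0 + a.0) | b.0 ⊢ =a=> n2, =b=> n3
  n2 = 0 | b.0 ⊢ =b=> n4
  n3 = (0 + 0 + a.0) | 0 ⊢ =a=> n4
  n4 = 0 | 0 ⊢ ∅
Bisimilarity quotient blocks:
  B0 = {m0}
  B1 = {m1, n2}
  B2 = {m2, n4}
  B3 = {n0}
  B4 = {n1}
  B5 = {n3}
m0 ∈ B0, n0 ∈ B3 → different blocks

not bisimilar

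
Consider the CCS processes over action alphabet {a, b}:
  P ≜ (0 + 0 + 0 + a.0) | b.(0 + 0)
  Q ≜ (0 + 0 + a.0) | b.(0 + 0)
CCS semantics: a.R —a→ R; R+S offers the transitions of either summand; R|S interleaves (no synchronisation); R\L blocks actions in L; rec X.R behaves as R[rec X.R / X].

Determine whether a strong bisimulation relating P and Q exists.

P ~ Q

P's transition system — 4 states:
  m0 = (0 + 0 + 0 + a.0) | b.(0 + 0) :: ··a··> m1, ··b··> m2
  m1 = 0 | b.(0 + 0) :: ··b··> m3
  m2 = (0 + 0 + 0 + a.0) | (0 + 0) :: ··a··> m3
  m3 = 0 | (0 + 0) :: (no moves)
Q's transition system — 4 states:
  n0 = (0 + 0 + a.0) | b.(0 + 0) :: ··a··> n1, ··b··> n2
  n1 = 0 | b.(0 + 0) :: ··b··> n3
  n2 = (0 + 0 + a.0) | (0 + 0) :: ··a··> n3
  n3 = 0 | (0 + 0) :: (no moves)
Bisimilarity quotient blocks:
  B0 = {m0, n0}
  B1 = {m2, n2}
  B2 = {m3, n3}
  B3 = {m1, n1}
m0 ∈ B0, n0 ∈ B0 → same block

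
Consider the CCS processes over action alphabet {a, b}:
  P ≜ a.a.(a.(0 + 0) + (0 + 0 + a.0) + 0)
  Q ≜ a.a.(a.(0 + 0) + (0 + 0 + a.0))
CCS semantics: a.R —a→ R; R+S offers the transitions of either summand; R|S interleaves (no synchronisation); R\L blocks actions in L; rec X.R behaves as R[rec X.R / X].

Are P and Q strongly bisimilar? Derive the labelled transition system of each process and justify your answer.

Reachable graph of P (5 states):
  s0 = a.a.(a.(0 + 0) + (0 + 0 + a.0) + 0) has moves —a→ s1
  s1 = a.(a.(0 + 0) + (0 + 0 + a.0) + 0) has moves —a→ s2
  s2 = a.(0 + 0) + (0 + 0 + a.0) + 0 has moves —a→ s3, —a→ s4
  s3 = 0 has moves ∅
  s4 = 0 + 0 has moves ∅
Reachable graph of Q (5 states):
  t0 = a.a.(a.(0 + 0) + (0 + 0 + a.0)) has moves —a→ t1
  t1 = a.(a.(0 + 0) + (0 + 0 + a.0)) has moves —a→ t2
  t2 = a.(0 + 0) + (0 + 0 + a.0) has moves —a→ t3, —a→ t4
  t3 = 0 has moves ∅
  t4 = 0 + 0 has moves ∅
Partition-refinement fixed point:
  B0 = {s0, t0}
  B1 = {s1, t1}
  B2 = {s2, t2}
  B3 = {s3, s4, t3, t4}
s0 ∈ B0, t0 ∈ B0 → same block

P ~ Q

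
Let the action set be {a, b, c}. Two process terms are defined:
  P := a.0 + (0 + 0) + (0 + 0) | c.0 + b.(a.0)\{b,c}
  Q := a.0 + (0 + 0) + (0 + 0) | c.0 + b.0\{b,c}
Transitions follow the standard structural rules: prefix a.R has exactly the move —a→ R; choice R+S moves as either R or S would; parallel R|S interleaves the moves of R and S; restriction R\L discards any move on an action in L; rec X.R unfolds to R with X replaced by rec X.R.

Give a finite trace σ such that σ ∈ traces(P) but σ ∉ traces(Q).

ba

Reachable graph of P (5 states):
  s0 = a.0 + (0 + 0) + (0 + 0) | c.0 + b.(a.0)\{b,c} | ··a··> s1, ··b··> s2, ··c··> s3
  s1 = 0 | deadlocked
  s2 = (a.0)\{b,c} | ··a··> s4
  s3 = (0 + 0) | 0 | deadlocked
  s4 = 0\{b,c} | deadlocked
Reachable graph of Q (4 states):
  t0 = a.0 + (0 + 0) + (0 + 0) | c.0 + b.0\{b,c} | ··a··> t1, ··b··> t2, ··c··> t3
  t1 = 0 | deadlocked
  t2 = 0\{b,c} | deadlocked
  t3 = (0 + 0) | 0 | deadlocked
Executing ba from P (initial set {s0}):
  after b @ step 1: {s2}
  after a @ step 2: {s4}
  P completes σ.
Executing ba from Q (initial set {t0}):
  after b @ step 1: {t2}
  after a @ step 2: no successor for Q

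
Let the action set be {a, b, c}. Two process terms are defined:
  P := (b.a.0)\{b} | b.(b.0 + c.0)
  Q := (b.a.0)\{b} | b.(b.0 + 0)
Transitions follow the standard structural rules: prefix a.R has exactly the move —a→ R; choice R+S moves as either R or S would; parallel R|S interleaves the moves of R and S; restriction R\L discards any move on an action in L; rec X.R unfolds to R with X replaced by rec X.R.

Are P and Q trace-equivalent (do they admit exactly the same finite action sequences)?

P's transition system — 3 states:
  s0 = (b.a.0)\{b} | b.(b.0 + c.0) ⊢ ··b··> s1
  s1 = (b.a.0)\{b} | (b.0 + c.0) ⊢ ··b··> s2, ··c··> s2
  s2 = (b.a.0)\{b} | 0 ⊢ ·
Q's transition system — 3 states:
  t0 = (b.a.0)\{b} | b.(b.0 + 0) ⊢ ··b··> t1
  t1 = (b.a.0)\{b} | (b.0 + 0) ⊢ ··b··> t2
  t2 = (b.a.0)\{b} | 0 ⊢ ·
Trace ⟨bc⟩ through P, begin at {s0}:
  [1] b ⇒ {s1}
  [2] c ⇒ {s2}
  P completes σ.
Trace ⟨bc⟩ through Q, begin at {t0}:
  [1] b ⇒ {t1}
  [2] c ⇒ no successor for Q

NO — witness ⟨bc⟩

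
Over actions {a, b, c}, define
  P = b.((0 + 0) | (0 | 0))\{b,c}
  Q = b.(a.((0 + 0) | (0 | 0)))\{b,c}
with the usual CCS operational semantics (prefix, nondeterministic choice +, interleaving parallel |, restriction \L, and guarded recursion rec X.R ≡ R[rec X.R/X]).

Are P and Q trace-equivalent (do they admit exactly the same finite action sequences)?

Reachable graph of P (2 states):
  u0 = b.((0 + 0) | (0 | 0))\{b,c} → -b-> u1
  u1 = ((0 + 0) | (0 | 0))\{b,c} → deadlocked
Reachable graph of Q (3 states):
  v0 = b.(a.((0 + 0) | (0 | 0)))\{b,c} → -b-> v1
  v1 = (a.((0 + 0) | (0 | 0)))\{b,c} → -a-> v2
  v2 = ((0 + 0) | (0 | 0))\{b,c} → deadlocked
Trace ⟨ba⟩ through Q, begin at {v0}:
  after b @ step 1: {v1}
  after a @ step 2: {v2}
  ✓ Q
Trace ⟨ba⟩ through P, begin at {u0}:
  after b @ step 1: {u1}
  after a @ step 2: no successor for P

traces(P) ≠ traces(Q) — witness ⟨ba⟩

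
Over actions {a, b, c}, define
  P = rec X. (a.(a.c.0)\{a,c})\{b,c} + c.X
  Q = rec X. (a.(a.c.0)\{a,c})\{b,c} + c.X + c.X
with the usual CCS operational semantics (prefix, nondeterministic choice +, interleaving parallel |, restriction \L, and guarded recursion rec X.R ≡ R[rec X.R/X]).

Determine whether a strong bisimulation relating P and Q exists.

P ~ Q

P's transition system — 2 states:
  s0 = rec X. (a.(a.c.0)\{a,c})\{b,c} + c.X → -a-> s1, -c-> s0
  s1 = (a.c.0)\{a,c}\{b,c} → stopped
Q's transition system — 2 states:
  t0 = rec X. (a.(a.c.0)\{a,c})\{b,c} + c.X + c.X → -a-> t1, -c-> t0
  t1 = (a.c.0)\{a,c}\{b,c} → stopped
Coarsest stable partition (strong bisimilarity classes):
  B0 = {s0, t0}
  B1 = {s1, t1}
s0 ∈ B0, t0 ∈ B0 → same block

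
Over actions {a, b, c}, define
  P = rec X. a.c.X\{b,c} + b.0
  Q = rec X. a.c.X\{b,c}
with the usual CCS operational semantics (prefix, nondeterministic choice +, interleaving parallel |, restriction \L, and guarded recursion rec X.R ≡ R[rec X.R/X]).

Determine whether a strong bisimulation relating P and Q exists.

NO

Reachable graph of P (5 states):
  m0 = rec X. a.c.X\{b,c} + b.0 | ··a··> m1, ··b··> m2
  m1 = c.(rec X. a.c.X\{b,c} + b.0)\{b,c} | ··c··> m3
  m2 = 0 | stopped
  m3 = (rec X. a.c.X\{b,c} + b.0)\{b,c} | ··a··> m4
  m4 = (c.(rec X. a.c.X\{b,c} + b.0)\{b,c})\{b,c} | stopped
Reachable graph of Q (4 states):
  n0 = rec X. a.c.X\{b,c} | ··a··> n1
  n1 = c.(rec X. a.c.X\{b,c})\{b,c} | ··c··> n2
  n2 = (rec X. a.c.X\{b,c})\{b,c} | ··a··> n3
  n3 = (c.(rec X. a.c.X\{b,c})\{b,c})\{b,c} | stopped
Bisimilarity quotient blocks:
  B0 = {m0}
  B1 = {m1, n1}
  B2 = {m3, n2}
  B3 = {m2, m4, n3}
  B4 = {n0}
m0 ∈ B0, n0 ∈ B4 → different blocks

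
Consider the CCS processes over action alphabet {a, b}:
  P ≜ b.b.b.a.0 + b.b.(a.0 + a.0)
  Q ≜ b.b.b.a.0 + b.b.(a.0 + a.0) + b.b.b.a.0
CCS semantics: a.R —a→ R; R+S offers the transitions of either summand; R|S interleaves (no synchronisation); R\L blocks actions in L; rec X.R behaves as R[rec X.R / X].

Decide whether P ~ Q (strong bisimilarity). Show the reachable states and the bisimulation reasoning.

bisimilar

Reachable graph of P (7 states):
  m0 = b.b.b.a.0 + b.b.(a.0 + a.0) :: --b--▸ m1, --b--▸ m2
  m1 = b.(a.0 + a.0) :: --b--▸ m3
  m2 = b.b.a.0 :: --b--▸ m4
  m3 = a.0 + a.0 :: --a--▸ m5
  m4 = b.a.0 :: --b--▸ m6
  m5 = 0 :: stopped
  m6 = a.0 :: --a--▸ m5
Reachable graph of Q (7 states):
  n0 = b.b.b.a.0 + b.b.(a.0 + a.0) + b.b.b.a.0 :: --b--▸ n1, --b--▸ n2
  n1 = b.(a.0 + a.0) :: --b--▸ n3
  n2 = b.b.a.0 :: --b--▸ n4
  n3 = a.0 + a.0 :: --a--▸ n5
  n4 = b.a.0 :: --b--▸ n6
  n5 = 0 :: stopped
  n6 = a.0 :: --a--▸ n5
Coarsest stable partition (strong bisimilarity classes):
  B0 = {m0, n0}
  B1 = {m2, n2}
  B2 = {m1, m4, n1, n4}
  B3 = {m3, m6, n3, n6}
  B4 = {m5, n5}
m0 ∈ B0, n0 ∈ B0 → same block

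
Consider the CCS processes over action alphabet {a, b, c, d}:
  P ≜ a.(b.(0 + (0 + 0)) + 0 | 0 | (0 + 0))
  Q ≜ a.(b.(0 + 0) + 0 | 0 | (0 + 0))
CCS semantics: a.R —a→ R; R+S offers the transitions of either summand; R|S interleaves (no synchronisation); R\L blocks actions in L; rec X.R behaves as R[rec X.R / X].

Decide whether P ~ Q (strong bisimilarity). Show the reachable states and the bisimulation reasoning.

YES

Reachable graph of P (3 states):
  s0 = a.(b.(0 + (0 + 0)) + 0 | 0 | (0 + 0)) ⊢ --a--▸ s1
  s1 = b.(0 + (0 + 0)) + 0 | 0 | (0 + 0) ⊢ --b--▸ s2
  s2 = 0 + (0 + 0) ⊢ ∅
Reachable graph of Q (3 states):
  t0 = a.(b.(0 + 0) + 0 | 0 | (0 + 0)) ⊢ --a--▸ t1
  t1 = b.(0 + 0) + 0 | 0 | (0 + 0) ⊢ --b--▸ t2
  t2 = 0 + 0 ⊢ ∅
Bisimilarity quotient blocks:
  B0 = {s0, t0}
  B1 = {s1, t1}
  B2 = {s2, t2}
s0 ∈ B0, t0 ∈ B0 → same block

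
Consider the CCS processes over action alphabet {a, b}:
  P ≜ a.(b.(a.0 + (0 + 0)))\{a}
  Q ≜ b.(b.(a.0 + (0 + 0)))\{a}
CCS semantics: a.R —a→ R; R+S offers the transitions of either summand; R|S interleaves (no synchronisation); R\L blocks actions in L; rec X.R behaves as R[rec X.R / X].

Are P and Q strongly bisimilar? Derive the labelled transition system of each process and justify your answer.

LTS(P): 3 reachable states
  s0 = a.(b.(a.0 + (0 + 0)))\{a} → --a--▸ s1
  s1 = (b.(a.0 + (0 + 0)))\{a} → --b--▸ s2
  s2 = (a.0 + (0 + 0))\{a} → (no moves)
LTS(Q): 3 reachable states
  t0 = b.(b.(a.0 + (0 + 0)))\{a} → --b--▸ t1
  t1 = (b.(a.0 + (0 + 0)))\{a} → --b--▸ t2
  t2 = (a.0 + (0 + 0))\{a} → (no moves)
Partition-refinement fixed point:
  B0 = {s0}
  B1 = {s1, t1}
  B2 = {s2, t2}
  B3 = {t0}
s0 ∈ B0, t0 ∈ B3 → different blocks

NO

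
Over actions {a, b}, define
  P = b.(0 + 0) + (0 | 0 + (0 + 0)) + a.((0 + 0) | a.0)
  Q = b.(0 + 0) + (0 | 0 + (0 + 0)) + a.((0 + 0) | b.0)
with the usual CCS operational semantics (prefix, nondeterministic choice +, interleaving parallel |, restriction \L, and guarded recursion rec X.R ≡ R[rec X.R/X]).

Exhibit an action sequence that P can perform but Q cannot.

aa

Reachable graph of P (4 states):
  p0 = b.(0 + 0) + (0 | 0 + (0 + 0)) + a.((0 + 0) | a.0) :: ··a··> p1, ··b··> p2
  p1 = (0 + 0) | a.0 :: ··a··> p3
  p2 = 0 + 0 :: stopped
  p3 = (0 + 0) | 0 :: stopped
Reachable graph of Q (4 states):
  q0 = b.(0 + 0) + (0 | 0 + (0 + 0)) + a.((0 + 0) | b.0) :: ··a··> q1, ··b··> q2
  q1 = (0 + 0) | b.0 :: ··b··> q3
  q2 = 0 + 0 :: stopped
  q3 = (0 + 0) | 0 :: stopped
Run σ = ⟨aa⟩ on P: start {p0}
  step 1 (a): {p1}
  step 2 (a): {p3}
  ✓ P
Run σ = ⟨aa⟩ on Q: start {q0}
  step 1 (a): {q1}
  step 2 (a): ∅ (Q stuck)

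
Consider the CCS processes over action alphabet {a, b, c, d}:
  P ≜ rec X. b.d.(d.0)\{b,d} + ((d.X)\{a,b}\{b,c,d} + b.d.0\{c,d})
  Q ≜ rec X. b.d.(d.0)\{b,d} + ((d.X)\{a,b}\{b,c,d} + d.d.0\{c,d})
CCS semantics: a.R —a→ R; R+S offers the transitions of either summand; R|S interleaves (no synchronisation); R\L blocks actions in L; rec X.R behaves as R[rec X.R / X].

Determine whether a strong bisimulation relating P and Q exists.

P ≁ Q

LTS(P): 5 reachable states
  p0 = rec X. b.d.(d.0)\{b,d} + ((d.X)\{a,b}\{b,c,d} + b.d.0\{c,d}) :: ··b··> p1, ··b··> p2
  p1 = d.(d.0)\{b,d} :: ··d··> p3
  p2 = d.0\{c,d} :: ··d··> p4
  p3 = (d.0)\{b,d} :: stopped
  p4 = 0\{c,d} :: stopped
LTS(Q): 5 reachable states
  q0 = rec X. b.d.(d.0)\{b,d} + ((d.X)\{a,b}\{b,c,d} + d.d.0\{c,d}) :: ··b··> q1, ··d··> q2
  q1 = d.(d.0)\{b,d} :: ··d··> q3
  q2 = d.0\{c,d} :: ··d··> q4
  q3 = (d.0)\{b,d} :: stopped
  q4 = 0\{c,d} :: stopped
Bisimilarity quotient blocks:
  B0 = {p0}
  B1 = {p1, p2, q1, q2}
  B2 = {p3, p4, q3, q4}
  B3 = {q0}
p0 ∈ B0, q0 ∈ B3 → different blocks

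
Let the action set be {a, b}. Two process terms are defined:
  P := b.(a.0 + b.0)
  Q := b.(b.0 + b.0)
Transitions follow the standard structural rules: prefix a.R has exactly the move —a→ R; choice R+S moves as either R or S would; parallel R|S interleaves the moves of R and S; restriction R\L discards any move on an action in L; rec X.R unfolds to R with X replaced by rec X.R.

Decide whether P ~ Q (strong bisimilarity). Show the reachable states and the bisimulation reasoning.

LTS(P): 3 reachable states
  s0 = b.(a.0 + b.0) ⊢ --b--▸ s1
  s1 = a.0 + b.0 ⊢ --a--▸ s2, --b--▸ s2
  s2 = 0 ⊢ ·
LTS(Q): 3 reachable states
  t0 = b.(b.0 + b.0) ⊢ --b--▸ t1
  t1 = b.0 + b.0 ⊢ --b--▸ t2
  t2 = 0 ⊢ ·
Partition-refinement fixed point:
  B0 = {s0}
  B1 = {s1}
  B2 = {s2, t2}
  B3 = {t0}
  B4 = {t1}
s0 ∈ B0, t0 ∈ B3 → different blocks

P ≁ Q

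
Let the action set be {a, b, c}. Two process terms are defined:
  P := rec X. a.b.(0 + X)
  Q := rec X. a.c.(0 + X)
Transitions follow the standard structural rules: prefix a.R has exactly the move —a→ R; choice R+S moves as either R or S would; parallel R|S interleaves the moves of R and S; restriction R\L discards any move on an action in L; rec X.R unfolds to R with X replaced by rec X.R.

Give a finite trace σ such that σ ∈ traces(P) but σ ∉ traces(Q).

ab

Reachable graph of P (3 states):
  u0 = rec X. a.b.(0 + X) has moves --a--▸ u1
  u1 = b.(0 + (rec X. a.b.(0 + X))) has moves --b--▸ u2
  u2 = 0 + (rec X. a.b.(0 + X)) has moves --a--▸ u1
Reachable graph of Q (3 states):
  v0 = rec X. a.c.(0 + X) has moves --a--▸ v1
  v1 = c.(0 + (rec X. a.c.(0 + X))) has moves --c--▸ v2
  v2 = 0 + (rec X. a.c.(0 + X)) has moves --a--▸ v1
Executing ab from P (initial set {u0}):
  step 1 (a): {u1}
  step 2 (b): {u2}
  P completes σ.
Executing ab from Q (initial set {v0}):
  step 1 (a): {v1}
  step 2 (b): ∅ (Q stuck)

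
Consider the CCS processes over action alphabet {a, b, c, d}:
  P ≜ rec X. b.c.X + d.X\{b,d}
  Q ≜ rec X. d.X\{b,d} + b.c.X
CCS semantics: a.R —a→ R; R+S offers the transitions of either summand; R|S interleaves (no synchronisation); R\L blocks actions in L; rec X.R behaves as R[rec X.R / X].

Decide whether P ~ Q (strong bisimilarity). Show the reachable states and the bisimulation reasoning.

P's transition system — 3 states:
  m0 = rec X. b.c.X + d.X\{b,d} :: ··b··> m1, ··d··> m2
  m1 = c.(rec X. b.c.X + d.X\{b,d}) :: ··c··> m0
  m2 = (rec X. b.c.X + d.X\{b,d})\{b,d} :: deadlocked
Q's transition system — 3 states:
  n0 = rec X. d.X\{b,d} + b.c.X :: ··b··> n1, ··d··> n2
  n1 = c.(rec X. d.X\{b,d} + b.c.X) :: ··c··> n0
  n2 = (rec X. d.X\{b,d} + b.c.X)\{b,d} :: deadlocked
Partition-refinement fixed point:
  B0 = {m0, n0}
  B1 = {m2, n2}
  B2 = {m1, n1}
m0 ∈ B0, n0 ∈ B0 → same block

bisimilar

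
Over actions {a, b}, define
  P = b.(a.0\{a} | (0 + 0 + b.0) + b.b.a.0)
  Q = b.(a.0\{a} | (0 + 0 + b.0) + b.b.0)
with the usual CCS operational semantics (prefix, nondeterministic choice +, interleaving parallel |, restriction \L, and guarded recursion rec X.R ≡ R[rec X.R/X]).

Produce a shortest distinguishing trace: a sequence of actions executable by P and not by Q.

P's transition system — 8 states:
  s0 = b.(a.0\{a} | (0 + 0 + b.0) + b.b.a.0) ⊢ --b--▸ s1
  s1 = a.0\{a} | (0 + 0 + b.0) + b.b.a.0 ⊢ --a--▸ s2, --b--▸ s3, --b--▸ s4
  s2 = 0\{a} | (0 + 0 + b.0) ⊢ --b--▸ s5
  s3 = a.0\{a} | 0 ⊢ --a--▸ s5
  s4 = b.a.0 ⊢ --b--▸ s6
  s5 = 0\{a} | 0 ⊢ stopped
  s6 = a.0 ⊢ --a--▸ s7
  s7 = 0 ⊢ stopped
Q's transition system — 7 states:
  t0 = b.(a.0\{a} | (0 + 0 + b.0) + b.b.0) ⊢ --b--▸ t1
  t1 = a.0\{a} | (0 + 0 + b.0) + b.b.0 ⊢ --a--▸ t2, --b--▸ t3, --b--▸ t4
  t2 = 0\{a} | (0 + 0 + b.0) ⊢ --b--▸ t5
  t3 = a.0\{a} | 0 ⊢ --a--▸ t5
  t4 = b.0 ⊢ --b--▸ t6
  t5 = 0\{a} | 0 ⊢ stopped
  t6 = 0 ⊢ stopped
Executing bbba from P (initial set {s0}):
  [1] b ⇒ {s1}
  [2] b ⇒ {s3, s4}
  [3] b ⇒ {s6}
  [4] a ⇒ {s7}
  P completes σ.
Executing bbba from Q (initial set {t0}):
  [1] b ⇒ {t1}
  [2] b ⇒ {t3, t4}
  [3] b ⇒ {t6}
  [4] a ⇒ ∅  — Q cannot continue

bbba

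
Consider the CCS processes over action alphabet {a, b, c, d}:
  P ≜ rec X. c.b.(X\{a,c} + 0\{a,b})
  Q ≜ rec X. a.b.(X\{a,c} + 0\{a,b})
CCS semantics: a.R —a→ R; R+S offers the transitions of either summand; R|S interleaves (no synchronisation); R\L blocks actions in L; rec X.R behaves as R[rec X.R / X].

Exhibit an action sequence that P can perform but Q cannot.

c

LTS(P): 3 reachable states
  m0 = rec X. c.b.(X\{a,c} + 0\{a,b}) | =c=> m1
  m1 = b.((rec X. c.b.(X\{a,c} + 0\{a,b}))\{a,c} + 0\{a,b}) | =b=> m2
  m2 = (rec X. c.b.(X\{a,c} + 0\{a,b}))\{a,c} + 0\{a,b} | (no moves)
LTS(Q): 3 reachable states
  n0 = rec X. a.b.(X\{a,c} + 0\{a,b}) | =a=> n1
  n1 = b.((rec X. a.b.(X\{a,c} + 0\{a,b}))\{a,c} + 0\{a,b}) | =b=> n2
  n2 = (rec X. a.b.(X\{a,c} + 0\{a,b}))\{a,c} + 0\{a,b} | (no moves)
Run σ = ⟨c⟩ on P: start {m0}
  [1] c ⇒ {m1}
  P completes σ.
Run σ = ⟨c⟩ on Q: start {n0}
  [1] c ⇒ ∅ (Q stuck)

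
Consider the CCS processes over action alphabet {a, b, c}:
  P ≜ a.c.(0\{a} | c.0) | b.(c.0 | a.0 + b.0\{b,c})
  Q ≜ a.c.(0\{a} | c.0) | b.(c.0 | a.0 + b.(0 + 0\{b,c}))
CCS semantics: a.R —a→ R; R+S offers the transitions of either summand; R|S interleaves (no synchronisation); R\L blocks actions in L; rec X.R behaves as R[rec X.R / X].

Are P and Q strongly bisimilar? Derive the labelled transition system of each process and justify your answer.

YES

P's transition system — 24 states:
  s0 = a.c.(0\{a} | c.0) | b.(c.0 | a.0 + b.0\{b,c}) → -a-> s1, -b-> s2
  s1 = c.(0\{a} | c.0) | b.(c.0 | a.0 + b.0\{b,c}) → -b-> s3, -c-> s4
  s2 = a.c.(0\{a} | c.0) | (c.0 | a.0 + b.0\{b,c}) → -a-> s3, -a-> s5, -b-> s6, -c-> s7
  s3 = c.(0\{a} | c.0) | (c.0 | a.0 + b.0\{b,c}) → -a-> s8, -b-> s9, -c-> s10, -c-> s11
  s4 = 0\{a} | c.0 | b.(c.0 | a.0 + b.0\{b,c}) → -b-> s10, -c-> s12
  s5 = a.c.(0\{a} | c.0) | (c.0 | 0) → -a-> s8, -c-> s13
  s6 = a.c.(0\{a} | c.0) | 0\{b,c} → -a-> s9
  s7 = a.c.(0\{a} | c.0) | (0 | a.0) → -a-> s11, -a-> s13
  s8 = c.(0\{a} | c.0) | (c.0 | 0) → -c-> s14, -c-> s15
  s9 = c.(0\{a} | c.0) | 0\{b,c} → -c-> s16
  s10 = 0\{a} | c.0 | (c.0 | a.0 + b.0\{b,c}) → -a-> s14, -b-> s16, -c-> s17, -c-> s18
  s11 = c.(0\{a} | c.0) | (0 | a.0) → -a-> s15, -c-> s18
  s12 = 0\{a} | 0 | b.(c.0 | a.0 + b.0\{b,c}) → -b-> s17
  s13 = a.c.(0\{a} | c.0) | (0 | 0) → -a-> s15
  s14 = 0\{a} | c.0 | (c.0 | 0) → -c-> s19, -c-> s20
  s15 = c.(0\{a} | c.0) | (0 | 0) → -c-> s20
  s16 = 0\{a} | c.0 | 0\{b,c} → -c-> s21
  s17 = 0\{a} | 0 | (c.0 | a.0 + b.0\{b,c}) → -a-> s19, -b-> s21, -c-> s22
  s18 = 0\{a} | c.0 | (0 | a.0) → -a-> s20, -c-> s22
  s19 = 0\{a} | 0 | (c.0 | 0) → -c-> s23
  s20 = 0\{a} | c.0 | (0 | 0) → -c-> s23
  s21 = 0\{a} | 0 | 0\{b,c} → deadlocked
  s22 = 0\{a} | 0 | (0 | a.0) → -a-> s23
  s23 = 0\{a} | 0 | (0 | 0) → deadlocked
Q's transition system — 24 states:
  t0 = a.c.(0\{a} | c.0) | b.(c.0 | a.0 + b.(0 + 0\{b,c})) → -a-> t1, -b-> t2
  t1 = c.(0\{a} | c.0) | b.(c.0 | a.0 + b.(0 + 0\{b,c})) → -b-> t3, -c-> t4
  t2 = a.c.(0\{a} | c.0) | (c.0 | a.0 + b.(0 + 0\{b,c})) → -a-> t3, -a-> t5, -b-> t6, -c-> t7
  t3 = c.(0\{a} | c.0) | (c.0 | a.0 + b.(0 + 0\{b,c})) → -a-> t8, -b-> t9, -c-> t10, -c-> t11
  t4 = 0\{a} | c.0 | b.(c.0 | a.0 + b.(0 + 0\{b,c})) → -b-> t10, -c-> t12
  t5 = a.c.(0\{a} | c.0) | (c.0 | 0) → -a-> t8, -c-> t13
  t6 = a.c.(0\{a} | c.0) | (0 + 0\{b,c}) → -a-> t9
  t7 = a.c.(0\{a} | c.0) | (0 | a.0) → -a-> t11, -a-> t13
  t8 = c.(0\{a} | c.0) | (c.0 | 0) → -c-> t14, -c-> t15
  t9 = c.(0\{a} | c.0) | (0 + 0\{b,c}) → -c-> t16
  t10 = 0\{a} | c.0 | (c.0 | a.0 + b.(0 + 0\{b,c})) → -a-> t14, -b-> t16, -c-> t17, -c-> t18
  t11 = c.(0\{a} | c.0) | (0 | a.0) → -a-> t15, -c-> t18
  t12 = 0\{a} | 0 | b.(c.0 | a.0 + b.(0 + 0\{b,c})) → -b-> t17
  t13 = a.c.(0\{a} | c.0) | (0 | 0) → -a-> t15
  t14 = 0\{a} | c.0 | (c.0 | 0) → -c-> t19, -c-> t20
  t15 = c.(0\{a} | c.0) | (0 | 0) → -c-> t20
  t16 = 0\{a} | c.0 | (0 + 0\{b,c}) → -c-> t21
  t17 = 0\{a} | 0 | (c.0 | a.0 + b.(0 + 0\{b,c})) → -a-> t19, -b-> t21, -c-> t22
  t18 = 0\{a} | c.0 | (0 | a.0) → -a-> t20, -c-> t22
  t19 = 0\{a} | 0 | (c.0 | 0) → -c-> t23
  t20 = 0\{a} | c.0 | (0 | 0) → -c-> t23
  t21 = 0\{a} | 0 | (0 + 0\{b,c}) → deadlocked
  t22 = 0\{a} | 0 | (0 | a.0) → -a-> t23
  t23 = 0\{a} | 0 | (0 | 0) → deadlocked
Partition-refinement fixed point:
  B0 = {s0, t0}
  B1 = {s1, t1}
  B2 = {s3, t3}
  B3 = {s10, t10}
  B4 = {s16, s19, s20, t16, t19, t20}
  B5 = {s21, s23, t21, t23}
  B6 = {s18, t18}
  B7 = {s22, t22}
  B8 = {s14, s15, s9, t14, t15, t9}
  B9 = {s17, t17}
  B10 = {s8, t8}
  B11 = {s11, t11}
  B12 = {s4, t4}
  B13 = {s12, t12}
  B14 = {s2, t2}
  B15 = {s13, s6, t13, t6}
  B16 = {s5, t5}
  B17 = {s7, t7}
s0 ∈ B0, t0 ∈ B0 → same block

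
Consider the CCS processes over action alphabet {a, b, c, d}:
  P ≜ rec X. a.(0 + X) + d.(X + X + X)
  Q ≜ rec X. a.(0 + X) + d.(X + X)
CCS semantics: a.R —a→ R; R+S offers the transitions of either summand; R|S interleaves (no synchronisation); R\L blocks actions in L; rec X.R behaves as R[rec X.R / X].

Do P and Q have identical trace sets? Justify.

Reachable graph of P (3 states):
  p0 = rec X. a.(0 + X) + d.(X + X + X) :: -a-> p1, -d-> p2
  p1 = 0 + (rec X. a.(0 + X) + d.(X + X + X)) :: -a-> p1, -d-> p2
  p2 = (rec X. a.(0 + X) + d.(X + X + X)) + (rec X. a.(0 + X) + d.(X + X + X)) + (rec X. a.(0 + X) + d.(X + X + X)) :: -a-> p1, -d-> p2
Reachable graph of Q (3 states):
  q0 = rec X. a.(0 + X) + d.(X + X) :: -a-> q1, -d-> q2
  q1 = 0 + (rec X. a.(0 + X) + d.(X + X)) :: -a-> q1, -d-> q2
  q2 = (rec X. a.(0 + X) + d.(X + X)) + (rec X. a.(0 + X) + d.(X + X)) :: -a-> q1, -d-> q2
Coarsest stable partition (strong bisimilarity classes):
  B0 = {p0, p1, p2, q0, q1, q2}
p0 ∈ B0, q0 ∈ B0 → same block
Bisimilar ⇒ trace-equivalent.

traces(P) = traces(Q)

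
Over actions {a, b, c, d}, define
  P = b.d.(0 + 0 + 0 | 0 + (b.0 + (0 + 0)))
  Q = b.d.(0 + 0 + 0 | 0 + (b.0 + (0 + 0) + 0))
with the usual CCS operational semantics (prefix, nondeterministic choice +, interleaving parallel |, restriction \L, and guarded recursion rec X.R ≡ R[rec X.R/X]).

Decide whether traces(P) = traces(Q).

trace-equivalent

LTS(P): 4 reachable states
  m0 = b.d.(0 + 0 + 0 | 0 + (b.0 + (0 + 0))) :: —b→ m1
  m1 = d.(0 + 0 + 0 | 0 + (b.0 + (0 + 0))) :: —d→ m2
  m2 = 0 + 0 + 0 | 0 + (b.0 + (0 + 0)) :: —b→ m3
  m3 = 0 :: ∅
LTS(Q): 4 reachable states
  n0 = b.d.(0 + 0 + 0 | 0 + (b.0 + (0 + 0) + 0)) :: —b→ n1
  n1 = d.(0 + 0 + 0 | 0 + (b.0 + (0 + 0) + 0)) :: —d→ n2
  n2 = 0 + 0 + 0 | 0 + (b.0 + (0 + 0) + 0) :: —b→ n3
  n3 = 0 :: ∅
Partition-refinement fixed point:
  B0 = {m0, n0}
  B1 = {m1, n1}
  B2 = {m2, n2}
  B3 = {m3, n3}
m0 ∈ B0, n0 ∈ B0 → same block
Bisimilar ⇒ trace-equivalent.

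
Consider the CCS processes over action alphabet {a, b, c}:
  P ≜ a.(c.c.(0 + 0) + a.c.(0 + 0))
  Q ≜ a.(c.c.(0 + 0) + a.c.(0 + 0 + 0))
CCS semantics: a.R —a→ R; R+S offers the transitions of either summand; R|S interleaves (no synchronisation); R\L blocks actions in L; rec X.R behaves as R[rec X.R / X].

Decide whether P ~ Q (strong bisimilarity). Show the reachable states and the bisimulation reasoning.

Reachable graph of P (4 states):
  u0 = a.(c.c.(0 + 0) + a.c.(0 + 0)) ⊢ —a→ u1
  u1 = c.c.(0 + 0) + a.c.(0 + 0) ⊢ —a→ u2, —c→ u2
  u2 = c.(0 + 0) ⊢ —c→ u3
  u3 = 0 + 0 ⊢ stopped
Reachable graph of Q (6 states):
  v0 = a.(c.c.(0 + 0) + a.c.(0 + 0 + 0)) ⊢ —a→ v1
  v1 = c.c.(0 + 0) + a.c.(0 + 0 + 0) ⊢ —a→ v2, —c→ v3
  v2 = c.(0 + 0 + 0) ⊢ —c→ v4
  v3 = c.(0 + 0) ⊢ —c→ v5
  v4 = 0 + 0 + 0 ⊢ stopped
  v5 = 0 + 0 ⊢ stopped
Bisimilarity quotient blocks:
  B0 = {u0, v0}
  B1 = {u1, v1}
  B2 = {u2, v2, v3}
  B3 = {u3, v4, v5}
u0 ∈ B0, v0 ∈ B0 → same block

bisimilar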